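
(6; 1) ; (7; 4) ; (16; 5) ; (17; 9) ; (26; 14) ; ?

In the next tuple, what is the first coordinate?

27

First coordinate: alternating steps +1, +9, +1, +9, …; 6, 7, 16, 17, 26 → 27.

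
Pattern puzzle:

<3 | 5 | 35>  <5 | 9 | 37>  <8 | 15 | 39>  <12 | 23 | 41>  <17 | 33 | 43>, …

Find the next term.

For the first coordinate, differences are 2, 3, 4, … (increasing by 1 each time): 3, 5, 8, 12, 17 → 23.
Second coordinate: 5, 9, 15, 23, 33 → 45 (differences are 4, 6, 8, … (increasing by 2 each time)).
Third coordinate: +2 each step; 35, 37, 39, 41, 43 → 45.
Combining the parts gives <23 | 45 | 45>.

<23 | 45 | 45>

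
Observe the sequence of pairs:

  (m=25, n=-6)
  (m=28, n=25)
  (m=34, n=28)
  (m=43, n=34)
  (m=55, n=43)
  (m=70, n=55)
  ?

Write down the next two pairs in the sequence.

(m=88, n=70), (m=109, n=88)

M — differences are 3, 6, 9, … (increasing by 3 each time): 25, 28, 34, 43, 55, 70 → 88 → 109.
N: always the previous value of the m, so -6, 25, 28, 34, 43, 55 → 70 → 88.
So the next two pairs are (m=88, n=70) and (m=109, n=88).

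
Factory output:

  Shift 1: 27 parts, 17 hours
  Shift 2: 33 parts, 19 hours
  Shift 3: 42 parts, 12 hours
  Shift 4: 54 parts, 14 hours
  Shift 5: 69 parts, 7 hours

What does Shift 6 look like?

87 parts, 9 hours

Parts goes 27, 33, 42, 54, 69 → 87 (differences are 6, 9, 12, … (increasing by 3 each time)).
For the hours, alternating steps +2, −7, +2, −7, …: 17, 19, 12, 14, 7 → 9.
So the next row is 87 parts, 9 hours.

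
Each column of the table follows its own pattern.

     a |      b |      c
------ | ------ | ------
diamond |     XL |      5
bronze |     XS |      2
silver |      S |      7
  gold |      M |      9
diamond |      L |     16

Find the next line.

Column a: diamond, bronze, silver, gold, diamond → bronze (repeats diamond → bronze → silver → gold).
For the column b, runs through clothing sizes XS→XL: XL, XS, S, M, L → XL.
Column c — each term is the sum of the two before it: 5, 2, 7, 9, 16 → 25.
So the next line is bronze  XL  25.

bronze  XL  25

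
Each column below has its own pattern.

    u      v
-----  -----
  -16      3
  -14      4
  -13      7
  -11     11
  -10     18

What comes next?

Column u goes -16, -14, -13, -11, -10 → -8 (alternating steps +2, +1, +2, +1, …).
Column v goes 3, 4, 7, 11, 18 → 29 (each term is the sum of the two before it).
Combining the parts gives -8  29.

-8  29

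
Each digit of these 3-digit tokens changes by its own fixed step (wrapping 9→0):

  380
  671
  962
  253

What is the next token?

First digit goes 3, 6, 9, 2 → 5 (+3 each step, mod 10).
Second digit: 8, 7, 6, 5 → 4 (−1 each step, mod 10).
For the third digit, +1 each step, mod 10: 0, 1, 2, 3 → 4.
Putting it together: 544.

544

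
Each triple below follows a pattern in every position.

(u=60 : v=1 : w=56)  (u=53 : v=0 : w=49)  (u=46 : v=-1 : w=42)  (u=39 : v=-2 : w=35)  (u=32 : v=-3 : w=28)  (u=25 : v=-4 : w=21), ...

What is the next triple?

U: −7 each step, so 60, 53, 46, 39, 32, 25 → 18.
V — −1 each step: 1, 0, -1, -2, -3, -4 → -5.
W: always 4 less than the u, so 56, 49, 42, 35, 28, 21 → 14.
Combining the parts gives (u=18 : v=-5 : w=14).

(u=18 : v=-5 : w=14)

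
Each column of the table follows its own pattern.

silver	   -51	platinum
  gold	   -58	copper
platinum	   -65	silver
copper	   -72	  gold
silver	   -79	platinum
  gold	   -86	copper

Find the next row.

First metal: repeats silver → gold → platinum → copper; silver, gold, platinum, copper, silver, gold → platinum.
Second component goes -51, -58, -65, -72, -79, -86 → -93 (−7 each step).
Second metal: repeats platinum → copper → silver → gold; platinum, copper, silver, gold, platinum, copper → silver.
So the next row is platinum  -93  silver.

platinum  -93  silver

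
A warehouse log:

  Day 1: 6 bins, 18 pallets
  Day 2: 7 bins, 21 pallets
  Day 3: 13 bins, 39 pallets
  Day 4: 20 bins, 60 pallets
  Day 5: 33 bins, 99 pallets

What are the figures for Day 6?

53 bins, 159 pallets

Bins: each term is the sum of the two before it, so 6, 7, 13, 20, 33 → 53.
Pallets: always 3 × the bins, so 18, 21, 39, 60, 99 → 159.
So the next row is 53 bins, 159 pallets.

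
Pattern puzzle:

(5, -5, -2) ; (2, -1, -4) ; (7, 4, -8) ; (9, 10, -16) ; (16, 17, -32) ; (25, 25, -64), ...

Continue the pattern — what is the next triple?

(41, 34, -128)

First component: each term is the sum of the two before it; 5, 2, 7, 9, 16, 25 → 41.
Second component: differences are 4, 5, 6, … (increasing by 1 each time), so -5, -1, 4, 10, 17, 25 → 34.
For the third component, ×2 each step: -2, -4, -8, -16, -32, -64 → -128.
So the next triple is (41, 34, -128).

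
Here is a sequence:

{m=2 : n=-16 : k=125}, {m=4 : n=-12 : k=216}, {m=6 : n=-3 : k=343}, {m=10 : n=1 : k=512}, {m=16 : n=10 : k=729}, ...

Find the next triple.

{m=26 : n=14 : k=1000}

M: each term is the sum of the two before it, so 2, 4, 6, 10, 16 → 26.
N — alternating steps +4, +9, +4, +9, …: -16, -12, -3, 1, 10 → 14.
K goes 125, 216, 343, 512, 729 → 1000 (perfect cubes: 5³, 6³, 7³, …).
Putting it together: {m=26 : n=14 : k=1000}.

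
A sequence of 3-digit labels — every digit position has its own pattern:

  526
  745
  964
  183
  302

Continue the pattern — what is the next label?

First digit — +2 each step, mod 10: 5, 7, 9, 1, 3 → 5.
Second digit: +2 each step, mod 10; 2, 4, 6, 8, 0 → 2.
Third digit: −1 each step, mod 10, so 6, 5, 4, 3, 2 → 1.
So the next label is 521.

521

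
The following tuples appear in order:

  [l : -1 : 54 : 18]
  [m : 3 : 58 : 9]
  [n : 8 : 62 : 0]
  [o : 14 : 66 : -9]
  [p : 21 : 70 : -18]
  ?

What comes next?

[q : 29 : 74 : -27]

Letter: letters move forward 1 place in the alphabet, so l, m, n, o, p → q.
Second slot goes -1, 3, 8, 14, 21 → 29 (differences are 4, 5, 6, … (increasing by 1 each time)).
Third slot: 54, 58, 62, 66, 70 → 74 (+4 each step).
Fourth slot: 18, 9, 0, -9, -18 → -27 (−9 each step).
Putting it together: [q : 29 : 74 : -27].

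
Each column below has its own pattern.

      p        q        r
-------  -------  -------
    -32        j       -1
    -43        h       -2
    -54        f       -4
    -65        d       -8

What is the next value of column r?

-16

Column r — ×2 each step: -1, -2, -4, -8 → -16.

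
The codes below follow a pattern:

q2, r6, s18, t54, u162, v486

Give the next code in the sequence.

w1458

Letter — letters move forward 1 place in the alphabet: q, r, s, t, u, v → w.
Second component: ×3 each step; 2, 6, 18, 54, 162, 486 → 1458.
Putting it together: w1458.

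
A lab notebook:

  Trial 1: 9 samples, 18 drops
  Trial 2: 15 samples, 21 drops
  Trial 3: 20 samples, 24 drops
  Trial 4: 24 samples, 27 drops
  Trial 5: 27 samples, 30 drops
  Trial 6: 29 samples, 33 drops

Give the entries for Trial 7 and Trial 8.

Samples: differences are 6, 5, 4, … (decreasing by 1 each time); 9, 15, 20, 24, 27, 29 → 30 → 30.
For the drops, +3 each step: 18, 21, 24, 27, 30, 33 → 36 → 39.
So the next two records are 30 samples, 36 drops and 30 samples, 39 drops.

30 samples, 36 drops; 30 samples, 39 drops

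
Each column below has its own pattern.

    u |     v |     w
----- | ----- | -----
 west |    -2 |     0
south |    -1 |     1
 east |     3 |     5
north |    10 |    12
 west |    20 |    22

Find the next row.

south  33  35

Column u: repeats west → south → east → north, so west, south, east, north, west → south.
For the column v, differences are 1, 4, 7, … (increasing by 3 each time): -2, -1, 3, 10, 20 → 33.
Column w — always 2 more than the column v: 0, 1, 5, 12, 22 → 35.
Combining the parts gives south  33  35.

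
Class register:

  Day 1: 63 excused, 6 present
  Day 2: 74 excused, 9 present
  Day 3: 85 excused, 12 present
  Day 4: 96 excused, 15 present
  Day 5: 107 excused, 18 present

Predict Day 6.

Excused: +11 each step, so 63, 74, 85, 96, 107 → 118.
Present — +3 each step: 6, 9, 12, 15, 18 → 21.
So the next row is 118 excused, 21 present.

118 excused, 21 present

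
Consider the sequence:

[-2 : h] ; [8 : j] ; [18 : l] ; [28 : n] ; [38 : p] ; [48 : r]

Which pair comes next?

[58 : t]

First entry: +10 each step; -2, 8, 18, 28, 38, 48 → 58.
Letter goes h, j, l, n, p, r → t (letters move forward 2 places in the alphabet).
Combining the parts gives [58 : t].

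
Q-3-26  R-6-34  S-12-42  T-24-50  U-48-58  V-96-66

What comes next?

W-192-74

Letter: letters move forward 1 place in the alphabet, so Q, R, S, T, U, V → W.
For the second component, ×2 each step: 3, 6, 12, 24, 48, 96 → 192.
Third component goes 26, 34, 42, 50, 58, 66 → 74 (+8 each step).
Putting it together: W-192-74.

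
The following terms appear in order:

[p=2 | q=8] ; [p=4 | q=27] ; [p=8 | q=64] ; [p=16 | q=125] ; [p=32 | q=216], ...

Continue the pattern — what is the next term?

[p=64 | q=343]

P goes 2, 4, 8, 16, 32 → 64 (×2 each step).
Q: perfect cubes: 2³, 3³, 4³, …, so 8, 27, 64, 125, 216 → 343.
Putting it together: [p=64 | q=343].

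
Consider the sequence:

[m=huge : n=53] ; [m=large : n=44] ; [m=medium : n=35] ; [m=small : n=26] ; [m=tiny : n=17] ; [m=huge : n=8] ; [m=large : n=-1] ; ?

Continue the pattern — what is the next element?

For the m, repeats huge → large → medium → small → tiny: huge, large, medium, small, tiny, huge, large → medium.
N: 53, 44, 35, 26, 17, 8, -1 → -10 (−9 each step).
Putting it together: [m=medium : n=-10].

[m=medium : n=-10]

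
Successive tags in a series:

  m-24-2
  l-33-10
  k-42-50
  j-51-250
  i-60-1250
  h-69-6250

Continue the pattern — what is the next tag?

For the letter, letters move back 1 place in the alphabet: m, l, k, j, i, h → g.
Second component goes 24, 33, 42, 51, 60, 69 → 78 (+9 each step).
Third component: ×5 each step; 2, 10, 50, 250, 1250, 6250 → 31250.
Combining the parts gives g-78-31250.

g-78-31250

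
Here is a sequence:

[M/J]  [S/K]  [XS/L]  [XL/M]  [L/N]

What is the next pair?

For the size, runs backward through clothing sizes XS→XL: M, S, XS, XL, L → M.
Letter goes J, K, L, M, N → O (letters move forward 1 place in the alphabet).
So the next pair is [M/O].

[M/O]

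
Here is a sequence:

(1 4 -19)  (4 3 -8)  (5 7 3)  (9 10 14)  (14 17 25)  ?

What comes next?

(23 27 36)

First component: each term is the sum of the two before it; 1, 4, 5, 9, 14 → 23.
Second component — each term is the sum of the two before it: 4, 3, 7, 10, 17 → 27.
Third component: -19, -8, 3, 14, 25 → 36 (+11 each step).
Combining the parts gives (23 27 36).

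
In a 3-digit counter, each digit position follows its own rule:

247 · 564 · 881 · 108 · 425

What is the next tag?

742

For the first digit, +3 each step, mod 10: 2, 5, 8, 1, 4 → 7.
Second digit: +2 each step, mod 10, so 4, 6, 8, 0, 2 → 4.
For the third digit, −3 each step, mod 10: 7, 4, 1, 8, 5 → 2.
So the next tag is 742.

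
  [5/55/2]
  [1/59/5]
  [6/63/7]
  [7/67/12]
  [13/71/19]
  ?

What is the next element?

[20/75/31]

First entry: each term is the sum of the two before it, so 5, 1, 6, 7, 13 → 20.
Second entry: +4 each step, so 55, 59, 63, 67, 71 → 75.
Third entry: each term is the sum of the two before it, so 2, 5, 7, 12, 19 → 31.
Putting it together: [20/75/31].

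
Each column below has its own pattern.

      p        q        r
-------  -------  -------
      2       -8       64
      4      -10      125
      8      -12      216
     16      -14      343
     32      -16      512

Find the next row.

For the column p, ×2 each step: 2, 4, 8, 16, 32 → 64.
Column q — −2 each step: -8, -10, -12, -14, -16 → -18.
For the column r, perfect cubes: 4³, 5³, 6³, …: 64, 125, 216, 343, 512 → 729.
So the next row is 64  -18  729.

64  -18  729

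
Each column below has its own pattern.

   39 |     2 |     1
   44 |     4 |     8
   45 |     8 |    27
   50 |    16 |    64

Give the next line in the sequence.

First component — alternating steps +5, +1, +5, +1, …: 39, 44, 45, 50 → 51.
Second component: ×2 each step; 2, 4, 8, 16 → 32.
Third component: perfect cubes: 1³, 2³, 3³, …, so 1, 8, 27, 64 → 125.
So the next line is 51  32  125.

51  32  125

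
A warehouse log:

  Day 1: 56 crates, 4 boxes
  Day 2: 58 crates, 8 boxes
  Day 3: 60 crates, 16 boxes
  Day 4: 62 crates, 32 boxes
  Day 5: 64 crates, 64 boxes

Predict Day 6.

66 crates, 128 boxes

Crates: 56, 58, 60, 62, 64 → 66 (+2 each step).
Boxes — ×2 each step: 4, 8, 16, 32, 64 → 128.
Putting it together: 66 crates, 128 boxes.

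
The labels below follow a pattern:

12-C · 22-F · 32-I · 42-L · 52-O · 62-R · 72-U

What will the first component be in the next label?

82

First component — +10 each step: 12, 22, 32, 42, 52, 62, 72 → 82.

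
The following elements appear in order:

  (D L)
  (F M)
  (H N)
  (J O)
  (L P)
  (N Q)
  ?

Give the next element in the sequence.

First letter: D, F, H, J, L, N → P (letters move forward 2 places in the alphabet).
For the second letter, letters move forward 1 place in the alphabet: L, M, N, O, P, Q → R.
Putting it together: (P R).

(P R)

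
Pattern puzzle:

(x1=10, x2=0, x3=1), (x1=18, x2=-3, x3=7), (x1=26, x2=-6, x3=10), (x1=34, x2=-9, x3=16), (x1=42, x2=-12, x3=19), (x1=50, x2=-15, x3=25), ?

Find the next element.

(x1=58, x2=-18, x3=28)

X1: 10, 18, 26, 34, 42, 50 → 58 (+8 each step).
X2: −3 each step, so 0, -3, -6, -9, -12, -15 → -18.
X3 goes 1, 7, 10, 16, 19, 25 → 28 (alternating steps +6, +3, +6, +3, …).
Putting it together: (x1=58, x2=-18, x3=28).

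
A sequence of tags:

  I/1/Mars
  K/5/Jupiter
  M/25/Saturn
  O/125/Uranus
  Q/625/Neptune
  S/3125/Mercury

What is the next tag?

U/15625/Venus

For the letter, letters move forward 2 places in the alphabet: I, K, M, O, Q, S → U.
Second component: ×5 each step, so 1, 5, 25, 125, 625, 3125 → 15625.
Planet — runs through the planets Mercury→Neptune: Mars, Jupiter, Saturn, Uranus, Neptune, Mercury → Venus.
Combining the parts gives U/15625/Venus.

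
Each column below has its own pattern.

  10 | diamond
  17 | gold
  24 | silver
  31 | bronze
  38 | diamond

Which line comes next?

45  gold

First component: 10, 17, 24, 31, 38 → 45 (+7 each step).
Rank — repeats diamond → gold → silver → bronze: diamond, gold, silver, bronze, diamond → gold.
Putting it together: 45  gold.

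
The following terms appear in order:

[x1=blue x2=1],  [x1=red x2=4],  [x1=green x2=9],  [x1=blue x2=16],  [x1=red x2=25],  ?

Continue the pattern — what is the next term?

[x1=green x2=36]

X1: repeats blue → red → green; blue, red, green, blue, red → green.
X2: perfect squares: 1², 2², 3², …; 1, 4, 9, 16, 25 → 36.
So the next term is [x1=green x2=36].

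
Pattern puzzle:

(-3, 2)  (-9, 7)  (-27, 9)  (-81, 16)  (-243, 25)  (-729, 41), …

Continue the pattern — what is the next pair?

First slot goes -3, -9, -27, -81, -243, -729 → -2187 (×3 each step).
Second slot: each term is the sum of the two before it; 2, 7, 9, 16, 25, 41 → 66.
Combining the parts gives (-2187, 66).

(-2187, 66)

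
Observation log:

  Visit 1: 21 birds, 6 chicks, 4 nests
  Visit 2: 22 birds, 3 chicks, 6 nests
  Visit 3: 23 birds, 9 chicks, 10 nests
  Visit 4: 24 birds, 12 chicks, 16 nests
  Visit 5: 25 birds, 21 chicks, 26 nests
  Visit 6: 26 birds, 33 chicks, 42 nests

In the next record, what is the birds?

27

For the birds, +1 each step: 21, 22, 23, 24, 25, 26 → 27.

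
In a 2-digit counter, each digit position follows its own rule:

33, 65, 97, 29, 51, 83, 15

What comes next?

First digit: 3, 6, 9, 2, 5, 8, 1 → 4 (+3 each step, mod 10).
Second digit: +2 each step, mod 10; 3, 5, 7, 9, 1, 3, 5 → 7.
Putting it together: 47.

47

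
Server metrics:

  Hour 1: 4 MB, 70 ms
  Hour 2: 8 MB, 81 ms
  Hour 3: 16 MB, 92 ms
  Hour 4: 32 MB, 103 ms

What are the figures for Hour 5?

For the MB, ×2 each step: 4, 8, 16, 32 → 64.
Ms: +11 each step, so 70, 81, 92, 103 → 114.
Putting it together: 64 MB, 114 ms.

64 MB, 114 ms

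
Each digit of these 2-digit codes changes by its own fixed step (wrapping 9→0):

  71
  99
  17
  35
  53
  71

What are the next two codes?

99 then 17

First digit: 7, 9, 1, 3, 5, 7 → 9 → 1 (+2 each step, mod 10).
Second digit: −2 each step, mod 10, so 1, 9, 7, 5, 3, 1 → 9 → 7.
So the next two codes are 99 and 17.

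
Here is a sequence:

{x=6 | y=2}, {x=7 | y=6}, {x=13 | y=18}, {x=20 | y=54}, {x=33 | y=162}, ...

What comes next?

{x=53 | y=486}

X: each term is the sum of the two before it; 6, 7, 13, 20, 33 → 53.
Y goes 2, 6, 18, 54, 162 → 486 (×3 each step).
Combining the parts gives {x=53 | y=486}.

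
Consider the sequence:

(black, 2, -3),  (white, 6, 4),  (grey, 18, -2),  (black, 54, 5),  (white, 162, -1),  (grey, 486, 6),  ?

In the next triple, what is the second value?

1458

Second value: ×3 each step; 2, 6, 18, 54, 162, 486 → 1458.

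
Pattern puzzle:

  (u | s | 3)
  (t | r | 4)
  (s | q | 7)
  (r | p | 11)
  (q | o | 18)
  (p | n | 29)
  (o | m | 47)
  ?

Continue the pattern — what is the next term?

First letter: letters move back 1 place in the alphabet; u, t, s, r, q, p, o → n.
Second letter goes s, r, q, p, o, n, m → l (letters move back 1 place in the alphabet).
Third component: each term is the sum of the two before it, so 3, 4, 7, 11, 18, 29, 47 → 76.
Combining the parts gives (n | l | 76).

(n | l | 76)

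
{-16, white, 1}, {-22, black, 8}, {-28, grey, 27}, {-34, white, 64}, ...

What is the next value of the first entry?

-40

First entry — −6 each step: -16, -22, -28, -34 → -40.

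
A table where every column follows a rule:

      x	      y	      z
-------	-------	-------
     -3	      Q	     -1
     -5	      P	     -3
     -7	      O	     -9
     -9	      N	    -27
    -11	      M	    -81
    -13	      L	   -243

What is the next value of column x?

Column x: -3, -5, -7, -9, -11, -13 → -15 (−2 each step).

-15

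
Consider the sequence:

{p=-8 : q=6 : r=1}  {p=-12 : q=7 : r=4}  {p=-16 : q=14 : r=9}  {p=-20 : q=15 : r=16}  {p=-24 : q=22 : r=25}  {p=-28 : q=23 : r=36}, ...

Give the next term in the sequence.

P — −4 each step: -8, -12, -16, -20, -24, -28 → -32.
Q — alternating steps +1, +7, +1, +7, …: 6, 7, 14, 15, 22, 23 → 30.
R: perfect squares: 1², 2², 3², …; 1, 4, 9, 16, 25, 36 → 49.
So the next term is {p=-32 : q=30 : r=49}.

{p=-32 : q=30 : r=49}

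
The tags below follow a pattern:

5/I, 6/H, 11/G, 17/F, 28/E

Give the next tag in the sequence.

First component: each term is the sum of the two before it; 5, 6, 11, 17, 28 → 45.
Letter — letters move back 1 place in the alphabet: I, H, G, F, E → D.
Combining the parts gives 45/D.

45/D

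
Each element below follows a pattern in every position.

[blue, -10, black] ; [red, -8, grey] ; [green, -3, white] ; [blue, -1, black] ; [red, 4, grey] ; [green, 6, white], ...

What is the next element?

[blue, 11, black]

Colour: repeats blue → red → green, so blue, red, green, blue, red, green → blue.
Second slot goes -10, -8, -3, -1, 4, 6 → 11 (alternating steps +2, +5, +2, +5, …).
Shade goes black, grey, white, black, grey, white → black (repeats black → grey → white).
So the next element is [blue, 11, black].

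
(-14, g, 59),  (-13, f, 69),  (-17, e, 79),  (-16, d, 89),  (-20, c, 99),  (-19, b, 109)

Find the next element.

For the first value, alternating steps +1, −4, +1, −4, …: -14, -13, -17, -16, -20, -19 → -23.
For the letter, letters move back 1 place in the alphabet: g, f, e, d, c, b → a.
Third value — +10 each step: 59, 69, 79, 89, 99, 109 → 119.
Combining the parts gives (-23, a, 119).

(-23, a, 119)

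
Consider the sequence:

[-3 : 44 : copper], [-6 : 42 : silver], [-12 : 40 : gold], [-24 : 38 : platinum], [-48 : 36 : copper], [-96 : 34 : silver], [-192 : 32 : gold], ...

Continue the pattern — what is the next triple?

For the first slot, ×2 each step: -3, -6, -12, -24, -48, -96, -192 → -384.
Second slot — −2 each step: 44, 42, 40, 38, 36, 34, 32 → 30.
For the metal, repeats copper → silver → gold → platinum: copper, silver, gold, platinum, copper, silver, gold → platinum.
So the next triple is [-384 : 30 : platinum].

[-384 : 30 : platinum]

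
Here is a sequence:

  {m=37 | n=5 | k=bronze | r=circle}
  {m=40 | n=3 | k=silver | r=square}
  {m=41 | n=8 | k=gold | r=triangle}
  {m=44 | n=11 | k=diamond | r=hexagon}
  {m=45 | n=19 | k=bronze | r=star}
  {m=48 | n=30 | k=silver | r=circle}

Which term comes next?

M: 37, 40, 41, 44, 45, 48 → 49 (alternating steps +3, +1, +3, +1, …).
N: 5, 3, 8, 11, 19, 30 → 49 (each term is the sum of the two before it).
K: repeats bronze → silver → gold → diamond; bronze, silver, gold, diamond, bronze, silver → gold.
R: circle, square, triangle, hexagon, star, circle → square (repeats circle → square → triangle → hexagon → star).
Putting it together: {m=49 | n=49 | k=gold | r=square}.

{m=49 | n=49 | k=gold | r=square}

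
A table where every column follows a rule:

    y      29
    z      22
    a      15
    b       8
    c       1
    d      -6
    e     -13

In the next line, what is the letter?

f

For the letter, letters move forward 1 place in the alphabet, wrapping Z→A: y, z, a, b, c, d, e → f.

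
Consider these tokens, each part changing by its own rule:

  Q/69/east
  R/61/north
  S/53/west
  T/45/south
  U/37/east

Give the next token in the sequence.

V/29/north

Letter: letters move forward 1 place in the alphabet, so Q, R, S, T, U → V.
Second component: −8 each step, so 69, 61, 53, 45, 37 → 29.
Direction: repeats east → north → west → south; east, north, west, south, east → north.
Combining the parts gives V/29/north.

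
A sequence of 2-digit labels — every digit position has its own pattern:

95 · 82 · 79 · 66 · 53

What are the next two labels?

For the first digit, −1 each step, mod 10: 9, 8, 7, 6, 5 → 4 → 3.
Second digit: −3 each step, mod 10, so 5, 2, 9, 6, 3 → 0 → 7.
Putting the parts together: 40 and then 37.

40, 37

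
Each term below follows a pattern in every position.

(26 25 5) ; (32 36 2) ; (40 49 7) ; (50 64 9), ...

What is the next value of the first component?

First component goes 26, 32, 40, 50 → 62 (differences are 6, 8, 10, … (increasing by 2 each time)).

62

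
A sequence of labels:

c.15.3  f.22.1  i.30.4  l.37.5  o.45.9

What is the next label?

r.52.14

Letter — letters move forward 3 places in the alphabet: c, f, i, l, o → r.
Second component: alternating steps +7, +8, +7, +8, …, so 15, 22, 30, 37, 45 → 52.
Third component goes 3, 1, 4, 5, 9 → 14 (each term is the sum of the two before it).
So the next label is r.52.14.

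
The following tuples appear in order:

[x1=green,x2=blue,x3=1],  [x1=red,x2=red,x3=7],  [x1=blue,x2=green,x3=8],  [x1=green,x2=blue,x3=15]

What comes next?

For the x1, repeats green → red → blue: green, red, blue, green → red.
X2: repeats blue → red → green, so blue, red, green, blue → red.
X3 goes 1, 7, 8, 15 → 23 (each term is the sum of the two before it).
Combining the parts gives [x1=red,x2=red,x3=23].

[x1=red,x2=red,x3=23]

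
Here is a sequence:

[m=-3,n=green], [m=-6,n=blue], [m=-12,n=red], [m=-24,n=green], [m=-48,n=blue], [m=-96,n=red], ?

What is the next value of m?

M: ×2 each step, so -3, -6, -12, -24, -48, -96 → -192.
N: repeats green → blue → red, so green, blue, red, green, blue, red → green.

-192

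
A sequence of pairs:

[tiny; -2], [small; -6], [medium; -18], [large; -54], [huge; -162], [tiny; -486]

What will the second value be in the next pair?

-1458

Size: repeats tiny → small → medium → large → huge; tiny, small, medium, large, huge, tiny → small.
For the second value, ×3 each step: -2, -6, -18, -54, -162, -486 → -1458.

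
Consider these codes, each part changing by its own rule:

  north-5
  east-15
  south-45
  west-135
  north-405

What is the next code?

Direction: north, east, south, west, north → east (repeats north → east → south → west).
Second component: ×3 each step; 5, 15, 45, 135, 405 → 1215.
Combining the parts gives east-1215.

east-1215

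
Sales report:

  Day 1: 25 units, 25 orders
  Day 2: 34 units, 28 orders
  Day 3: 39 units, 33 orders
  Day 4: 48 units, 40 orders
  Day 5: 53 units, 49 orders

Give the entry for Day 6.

62 units, 60 orders

Units — alternating steps +9, +5, +9, +5, …: 25, 34, 39, 48, 53 → 62.
For the orders, differences are 3, 5, 7, … (increasing by 2 each time): 25, 28, 33, 40, 49 → 60.
Combining the parts gives 62 units, 60 orders.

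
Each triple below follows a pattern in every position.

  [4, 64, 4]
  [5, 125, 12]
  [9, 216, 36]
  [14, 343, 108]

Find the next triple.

[23, 512, 324]

First entry: each term is the sum of the two before it, so 4, 5, 9, 14 → 23.
Second entry: perfect cubes: 4³, 5³, 6³, …; 64, 125, 216, 343 → 512.
Third entry goes 4, 12, 36, 108 → 324 (×3 each step).
Putting it together: [23, 512, 324].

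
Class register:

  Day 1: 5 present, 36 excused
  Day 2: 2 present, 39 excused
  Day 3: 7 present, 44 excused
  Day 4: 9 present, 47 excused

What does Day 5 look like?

16 present, 52 excused

Present: each term is the sum of the two before it; 5, 2, 7, 9 → 16.
Excused: alternating steps +3, +5, +3, +5, …, so 36, 39, 44, 47 → 52.
So the next record is 16 present, 52 excused.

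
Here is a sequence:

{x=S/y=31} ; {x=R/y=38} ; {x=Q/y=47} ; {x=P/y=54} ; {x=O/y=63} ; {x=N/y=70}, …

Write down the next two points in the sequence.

X goes S, R, Q, P, O, N → M → L (letters move back 1 place in the alphabet).
Y goes 31, 38, 47, 54, 63, 70 → 79 → 86 (alternating steps +7, +9, +7, +9, …).
Putting the parts together: {x=M/y=79} and then {x=L/y=86}.

{x=M/y=79}, {x=L/y=86}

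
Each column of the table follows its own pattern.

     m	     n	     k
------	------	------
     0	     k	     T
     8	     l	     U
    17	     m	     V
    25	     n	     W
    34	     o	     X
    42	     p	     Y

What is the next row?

Column m — alternating steps +8, +9, +8, +9, …: 0, 8, 17, 25, 34, 42 → 51.
Column n: k, l, m, n, o, p → q (letters move forward 1 place in the alphabet).
Column k goes T, U, V, W, X, Y → Z (letters move forward 1 place in the alphabet).
Putting it together: 51  q  Z.

51  q  Z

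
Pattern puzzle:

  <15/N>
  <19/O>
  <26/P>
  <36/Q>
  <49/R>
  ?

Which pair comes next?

First value — differences are 4, 7, 10, … (increasing by 3 each time): 15, 19, 26, 36, 49 → 65.
Letter — letters move forward 1 place in the alphabet: N, O, P, Q, R → S.
So the next pair is <65/S>.

<65/S>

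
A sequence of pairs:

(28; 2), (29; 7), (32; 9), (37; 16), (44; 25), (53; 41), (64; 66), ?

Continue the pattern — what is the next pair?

First entry: 28, 29, 32, 37, 44, 53, 64 → 77 (differences are 1, 3, 5, … (increasing by 2 each time)).
Second entry — each term is the sum of the two before it: 2, 7, 9, 16, 25, 41, 66 → 107.
Putting it together: (77; 107).

(77; 107)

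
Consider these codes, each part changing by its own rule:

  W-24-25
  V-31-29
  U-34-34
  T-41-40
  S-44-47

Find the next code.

R-51-55

Letter: W, V, U, T, S → R (letters move back 1 place in the alphabet).
Second component: alternating steps +7, +3, +7, +3, …; 24, 31, 34, 41, 44 → 51.
Third component — differences are 4, 5, 6, … (increasing by 1 each time): 25, 29, 34, 40, 47 → 55.
Combining the parts gives R-51-55.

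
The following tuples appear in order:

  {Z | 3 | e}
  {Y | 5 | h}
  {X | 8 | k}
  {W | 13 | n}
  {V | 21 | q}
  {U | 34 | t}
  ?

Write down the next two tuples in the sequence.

{T | 55 | w}, {S | 89 | z}

First letter: Z, Y, X, W, V, U → T → S (letters move back 1 place in the alphabet).
For the second slot, each term is the sum of the two before it: 3, 5, 8, 13, 21, 34 → 55 → 89.
Second letter: e, h, k, n, q, t → w → z (letters move forward 3 places in the alphabet).
Putting the parts together: {T | 55 | w} and then {S | 89 | z}.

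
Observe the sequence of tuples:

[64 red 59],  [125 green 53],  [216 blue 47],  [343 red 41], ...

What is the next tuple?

[512 green 35]

First part: 64, 125, 216, 343 → 512 (perfect cubes: 4³, 5³, 6³, …).
Colour: repeats red → green → blue; red, green, blue, red → green.
Third part — −6 each step: 59, 53, 47, 41 → 35.
Combining the parts gives [512 green 35].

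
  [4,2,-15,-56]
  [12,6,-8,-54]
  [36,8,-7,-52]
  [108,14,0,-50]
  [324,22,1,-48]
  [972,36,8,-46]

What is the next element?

[2916,58,9,-44]

First entry — ×3 each step: 4, 12, 36, 108, 324, 972 → 2916.
Second entry: 2, 6, 8, 14, 22, 36 → 58 (each term is the sum of the two before it).
Third entry goes -15, -8, -7, 0, 1, 8 → 9 (alternating steps +7, +1, +7, +1, …).
Fourth entry: +2 each step, so -56, -54, -52, -50, -48, -46 → -44.
Putting it together: [2916,58,9,-44].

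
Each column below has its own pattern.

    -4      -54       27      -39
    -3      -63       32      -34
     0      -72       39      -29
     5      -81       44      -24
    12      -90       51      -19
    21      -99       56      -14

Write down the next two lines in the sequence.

32  -108  63  -9; 45  -117  68  -4

First component goes -4, -3, 0, 5, 12, 21 → 32 → 45 (differences are 1, 3, 5, … (increasing by 2 each time)).
Second component: -54, -63, -72, -81, -90, -99 → -108 → -117 (−9 each step).
Third component: alternating steps +5, +7, +5, +7, …; 27, 32, 39, 44, 51, 56 → 63 → 68.
Fourth component goes -39, -34, -29, -24, -19, -14 → -9 → -4 (+5 each step).
Putting the parts together: 32  -108  63  -9 and then 45  -117  68  -4.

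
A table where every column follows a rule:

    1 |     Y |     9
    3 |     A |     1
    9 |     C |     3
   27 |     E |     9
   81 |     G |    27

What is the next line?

243  I  81

First component: ×3 each step; 1, 3, 9, 27, 81 → 243.
For the letter, letters move forward 2 places in the alphabet, wrapping Z→A: Y, A, C, E, G → I.
Third component: 9, 1, 3, 9, 27 → 81 (always the previous value of the first component).
Combining the parts gives 243  I  81.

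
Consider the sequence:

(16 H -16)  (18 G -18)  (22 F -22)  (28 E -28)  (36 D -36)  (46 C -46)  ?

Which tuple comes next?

(58 B -58)

First value: 16, 18, 22, 28, 36, 46 → 58 (differences are 2, 4, 6, … (increasing by 2 each time)).
Letter: H, G, F, E, D, C → B (letters move back 1 place in the alphabet).
Third value: always the negative of the first value; -16, -18, -22, -28, -36, -46 → -58.
So the next tuple is (58 B -58).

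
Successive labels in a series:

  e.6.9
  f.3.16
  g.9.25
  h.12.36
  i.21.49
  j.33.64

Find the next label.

Letter: e, f, g, h, i, j → k (letters move forward 1 place in the alphabet).
Second component: each term is the sum of the two before it, so 6, 3, 9, 12, 21, 33 → 54.
Third component goes 9, 16, 25, 36, 49, 64 → 81 (perfect squares: 3², 4², 5², …).
Combining the parts gives k.54.81.

k.54.81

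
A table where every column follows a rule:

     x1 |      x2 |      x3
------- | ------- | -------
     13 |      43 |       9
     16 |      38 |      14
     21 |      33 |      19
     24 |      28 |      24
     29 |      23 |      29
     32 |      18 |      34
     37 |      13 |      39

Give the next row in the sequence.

40  8  44

For the column x1, alternating steps +3, +5, +3, +5, …: 13, 16, 21, 24, 29, 32, 37 → 40.
Column x2 — −5 each step: 43, 38, 33, 28, 23, 18, 13 → 8.
Column x3: together with the column x2 always sums to 52, so 9, 14, 19, 24, 29, 34, 39 → 44.
Putting it together: 40  8  44.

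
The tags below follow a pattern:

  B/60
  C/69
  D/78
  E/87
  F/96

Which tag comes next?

G/105

For the letter, letters move forward 1 place in the alphabet: B, C, D, E, F → G.
Second component: +9 each step; 60, 69, 78, 87, 96 → 105.
Combining the parts gives G/105.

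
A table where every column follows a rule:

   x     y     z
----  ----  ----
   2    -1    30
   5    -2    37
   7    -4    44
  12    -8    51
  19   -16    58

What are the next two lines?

31  -32  65; 50  -64  72

Column x: each term is the sum of the two before it, so 2, 5, 7, 12, 19 → 31 → 50.
Column y: -1, -2, -4, -8, -16 → -32 → -64 (×2 each step).
Column z goes 30, 37, 44, 51, 58 → 65 → 72 (+7 each step).
So the next two lines are 31  -32  65 and 50  -64  72.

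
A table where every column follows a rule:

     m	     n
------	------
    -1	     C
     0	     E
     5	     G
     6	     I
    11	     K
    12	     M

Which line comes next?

Column m: alternating steps +1, +5, +1, +5, …; -1, 0, 5, 6, 11, 12 → 17.
Column n — letters move forward 2 places in the alphabet: C, E, G, I, K, M → O.
Combining the parts gives 17  O.

17  O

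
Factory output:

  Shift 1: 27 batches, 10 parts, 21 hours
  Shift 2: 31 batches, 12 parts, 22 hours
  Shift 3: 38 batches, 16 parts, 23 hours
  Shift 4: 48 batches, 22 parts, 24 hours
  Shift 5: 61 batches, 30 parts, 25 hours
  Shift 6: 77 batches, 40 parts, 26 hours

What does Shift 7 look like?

Batches: 27, 31, 38, 48, 61, 77 → 96 (differences are 4, 7, 10, … (increasing by 3 each time)).
Parts — differences are 2, 4, 6, … (increasing by 2 each time): 10, 12, 16, 22, 30, 40 → 52.
Hours goes 21, 22, 23, 24, 25, 26 → 27 (+1 each step).
So the next line is 96 batches, 52 parts, 27 hours.

96 batches, 52 parts, 27 hours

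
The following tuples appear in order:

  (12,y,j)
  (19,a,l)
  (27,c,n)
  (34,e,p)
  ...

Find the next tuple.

(42,g,r)

For the first entry, alternating steps +7, +8, +7, +8, …: 12, 19, 27, 34 → 42.
For the first letter, letters move forward 2 places in the alphabet, wrapping Z→A: y, a, c, e → g.
Second letter: letters move forward 2 places in the alphabet, so j, l, n, p → r.
Combining the parts gives (42,g,r).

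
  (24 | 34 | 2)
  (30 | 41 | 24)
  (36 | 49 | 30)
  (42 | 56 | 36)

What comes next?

(48 | 64 | 42)

First part: +6 each step, so 24, 30, 36, 42 → 48.
Second part goes 34, 41, 49, 56 → 64 (alternating steps +7, +8, +7, +8, …).
Third part goes 2, 24, 30, 36 → 42 (always the previous value of the first part).
Combining the parts gives (48 | 64 | 42).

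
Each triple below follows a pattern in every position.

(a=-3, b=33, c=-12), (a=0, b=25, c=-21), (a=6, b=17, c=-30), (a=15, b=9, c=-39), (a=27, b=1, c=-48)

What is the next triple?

A — differences are 3, 6, 9, … (increasing by 3 each time): -3, 0, 6, 15, 27 → 42.
B: −8 each step, so 33, 25, 17, 9, 1 → -7.
C: −9 each step, so -12, -21, -30, -39, -48 → -57.
So the next triple is (a=42, b=-7, c=-57).

(a=42, b=-7, c=-57)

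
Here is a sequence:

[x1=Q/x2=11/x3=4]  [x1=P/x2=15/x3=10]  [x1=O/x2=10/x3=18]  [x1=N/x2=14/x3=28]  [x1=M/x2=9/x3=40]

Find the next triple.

For the x1, letters move back 1 place in the alphabet: Q, P, O, N, M → L.
X2: alternating steps +4, −5, +4, −5, …, so 11, 15, 10, 14, 9 → 13.
X3: 4, 10, 18, 28, 40 → 54 (differences are 6, 8, 10, … (increasing by 2 each time)).
Combining the parts gives [x1=L/x2=13/x3=54].

[x1=L/x2=13/x3=54]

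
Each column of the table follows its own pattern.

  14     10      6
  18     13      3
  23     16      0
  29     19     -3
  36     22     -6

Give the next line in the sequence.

44  25  -9

First component — differences are 4, 5, 6, … (increasing by 1 each time): 14, 18, 23, 29, 36 → 44.
Second component: +3 each step; 10, 13, 16, 19, 22 → 25.
Third component — together with the second component always sums to 16: 6, 3, 0, -3, -6 → -9.
Combining the parts gives 44  25  -9.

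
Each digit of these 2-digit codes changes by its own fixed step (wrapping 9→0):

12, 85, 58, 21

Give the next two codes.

94, 67

First digit: 1, 8, 5, 2 → 9 → 6 (−3 each step, mod 10).
For the second digit, +3 each step, mod 10: 2, 5, 8, 1 → 4 → 7.
So the next two codes are 94 and 67.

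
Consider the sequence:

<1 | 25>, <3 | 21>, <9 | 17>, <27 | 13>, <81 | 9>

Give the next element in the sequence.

<243 | 5>

First coordinate goes 1, 3, 9, 27, 81 → 243 (×3 each step).
Second coordinate: 25, 21, 17, 13, 9 → 5 (−4 each step).
So the next element is <243 | 5>.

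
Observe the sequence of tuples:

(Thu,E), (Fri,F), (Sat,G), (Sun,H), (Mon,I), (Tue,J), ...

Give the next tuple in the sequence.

Day: runs through the weekdays Mon→Sun; Thu, Fri, Sat, Sun, Mon, Tue → Wed.
Letter: letters move forward 1 place in the alphabet; E, F, G, H, I, J → K.
So the next tuple is (Wed,K).

(Wed,K)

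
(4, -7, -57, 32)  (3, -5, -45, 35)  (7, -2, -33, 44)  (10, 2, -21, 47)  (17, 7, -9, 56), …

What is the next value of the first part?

First part — each term is the sum of the two before it: 4, 3, 7, 10, 17 → 27.

27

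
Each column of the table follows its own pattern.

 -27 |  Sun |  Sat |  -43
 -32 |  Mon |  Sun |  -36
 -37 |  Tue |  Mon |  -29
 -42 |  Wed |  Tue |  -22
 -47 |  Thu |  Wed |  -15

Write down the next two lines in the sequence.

First component — −5 each step: -27, -32, -37, -42, -47 → -52 → -57.
First day: runs through the weekdays Mon→Sun; Sun, Mon, Tue, Wed, Thu → Fri → Sat.
Second day: Sat, Sun, Mon, Tue, Wed → Thu → Fri (runs through the weekdays Mon→Sun).
Fourth component goes -43, -36, -29, -22, -15 → -8 → -1 (+7 each step).
So the next two lines are -52  Fri  Thu  -8 and -57  Sat  Fri  -1.

-52  Fri  Thu  -8; -57  Sat  Fri  -1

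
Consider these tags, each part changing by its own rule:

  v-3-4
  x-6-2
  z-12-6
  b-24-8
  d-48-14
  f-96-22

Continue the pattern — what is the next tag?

Letter — letters move forward 2 places in the alphabet, wrapping Z→A: v, x, z, b, d, f → h.
For the second component, ×2 each step: 3, 6, 12, 24, 48, 96 → 192.
Third component: each term is the sum of the two before it, so 4, 2, 6, 8, 14, 22 → 36.
Putting it together: h-192-36.

h-192-36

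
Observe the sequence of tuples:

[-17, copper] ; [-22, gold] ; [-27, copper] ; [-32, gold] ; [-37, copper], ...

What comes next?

For the first part, −5 each step: -17, -22, -27, -32, -37 → -42.
Metal goes copper, gold, copper, gold, copper → gold (alternates copper ↔ gold).
Putting it together: [-42, gold].

[-42, gold]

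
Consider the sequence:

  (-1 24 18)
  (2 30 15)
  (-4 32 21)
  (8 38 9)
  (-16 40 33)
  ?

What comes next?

First part: ×(-2) each step; -1, 2, -4, 8, -16 → 32.
Second part: alternating steps +6, +2, +6, +2, …, so 24, 30, 32, 38, 40 → 46.
Third part goes 18, 15, 21, 9, 33 → -15 (together with the first part always sums to 17).
Putting it together: (32 46 -15).

(32 46 -15)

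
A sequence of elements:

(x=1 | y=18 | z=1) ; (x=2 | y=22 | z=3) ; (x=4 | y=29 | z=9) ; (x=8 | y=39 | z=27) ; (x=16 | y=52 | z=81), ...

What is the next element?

(x=32 | y=68 | z=243)

X: ×2 each step, so 1, 2, 4, 8, 16 → 32.
Y: differences are 4, 7, 10, … (increasing by 3 each time); 18, 22, 29, 39, 52 → 68.
For the z, ×3 each step: 1, 3, 9, 27, 81 → 243.
Combining the parts gives (x=32 | y=68 | z=243).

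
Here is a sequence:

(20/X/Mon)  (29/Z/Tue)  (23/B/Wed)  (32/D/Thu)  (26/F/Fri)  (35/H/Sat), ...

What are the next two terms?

(29/J/Sun), (38/L/Mon)

First value: alternating steps +9, −6, +9, −6, …; 20, 29, 23, 32, 26, 35 → 29 → 38.
Letter: X, Z, B, D, F, H → J → L (letters move forward 2 places in the alphabet, wrapping Z→A).
Day: Mon, Tue, Wed, Thu, Fri, Sat → Sun → Mon (runs through the weekdays Mon→Sun).
Putting the parts together: (29/J/Sun) and then (38/L/Mon).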